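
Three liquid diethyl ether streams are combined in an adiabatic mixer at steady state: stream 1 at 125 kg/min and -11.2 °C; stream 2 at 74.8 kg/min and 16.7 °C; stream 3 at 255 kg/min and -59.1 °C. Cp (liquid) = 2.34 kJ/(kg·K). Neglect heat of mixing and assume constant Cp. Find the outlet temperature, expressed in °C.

Adiabatic, steady state ⇒ Σ ṁᵢCp,ᵢ(T_out − Tᵢ) = 0
T_out = Σ ṁᵢCp,ᵢTᵢ / Σ ṁᵢCp,ᵢ
      = -35618 / 1064.2 = -33.468 °C

T_out = -33.5 °C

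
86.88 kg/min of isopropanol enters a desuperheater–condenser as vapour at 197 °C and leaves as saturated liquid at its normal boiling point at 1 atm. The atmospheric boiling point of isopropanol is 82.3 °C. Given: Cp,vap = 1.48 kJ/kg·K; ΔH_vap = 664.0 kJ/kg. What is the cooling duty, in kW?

vapour 197→82.3 °C: -169.76 kJ/kg
condensation at 82.3 °C: -664 kJ/kg
Δh = -169.76 + -664 = -833.76 kJ/kg
Q = ṁ·Δh = 86.88 kg/min × -833.76 kJ/kg = -72437 kJ/min
|Q| = 1207.3 kW

Q_c = 1210 kW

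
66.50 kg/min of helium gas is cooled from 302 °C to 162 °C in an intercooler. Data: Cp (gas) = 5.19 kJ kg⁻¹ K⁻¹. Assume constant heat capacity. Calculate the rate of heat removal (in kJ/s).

Q_c = 805 kJ/s

Q = ṁ·Cp·ΔT = 66.50 × 5.19 × (162 − 302) = -48319 kJ/min
Converting: 48319 / 60 s = 805.32 kW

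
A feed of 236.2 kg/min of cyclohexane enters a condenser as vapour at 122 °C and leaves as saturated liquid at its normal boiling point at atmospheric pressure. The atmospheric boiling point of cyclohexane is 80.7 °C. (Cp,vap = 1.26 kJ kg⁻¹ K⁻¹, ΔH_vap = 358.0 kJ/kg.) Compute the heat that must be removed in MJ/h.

vapour 122→80.7 °C: -52.038 kJ/kg
condensation at 80.7 °C: -358 kJ/kg
Δh = -52.038 + -358 = -410.04 kJ/kg
Q = ṁ·Δh = 236.2 kg/min × -410.04 kJ/kg = -96851 kJ/min
|Q| = 1614.2 kW = 5811.1 MJ/h

Q_c = 5810 MJ/h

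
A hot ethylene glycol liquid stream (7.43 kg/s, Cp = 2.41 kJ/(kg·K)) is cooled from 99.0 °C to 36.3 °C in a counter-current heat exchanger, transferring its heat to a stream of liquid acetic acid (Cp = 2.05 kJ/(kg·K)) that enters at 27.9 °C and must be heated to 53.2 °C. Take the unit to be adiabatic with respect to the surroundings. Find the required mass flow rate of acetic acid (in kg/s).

ṁ_c = 21.6 kg/s

Heat released by hot stream: Q = 7.43 × 2.41 × (99.0 − 36.3) = 1122.7 kJ/s
Energy balance on cold side (adiabatic exchanger): Q = ṁ_c·Cp_c·(T_c,out − T_c,in)
ṁ_c = 1122.7 / [2.05 × (53.2 − 27.9)] = 21.647 kg/s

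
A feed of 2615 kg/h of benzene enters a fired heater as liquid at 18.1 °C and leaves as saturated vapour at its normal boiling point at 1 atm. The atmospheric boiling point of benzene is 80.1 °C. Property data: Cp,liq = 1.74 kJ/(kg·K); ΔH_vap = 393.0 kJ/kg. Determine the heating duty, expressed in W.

Q = 364000 W

liquid 18.1→80.1 °C: 107.88 kJ/kg
vaporisation at 80.1 °C: 393 kJ/kg
Δh = 107.88 + 393 = 500.88 kJ/kg
Q = ṁ·Δh = 2615 kg/h × 500.88 kJ/kg = 1.3098e+06 kJ/h
|Q| = 363.83 kW = 363830 W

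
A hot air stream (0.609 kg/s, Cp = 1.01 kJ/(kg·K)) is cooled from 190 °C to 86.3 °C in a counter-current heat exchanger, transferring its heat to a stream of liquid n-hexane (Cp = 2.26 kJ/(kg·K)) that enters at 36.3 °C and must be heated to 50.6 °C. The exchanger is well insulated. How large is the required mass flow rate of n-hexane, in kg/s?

ṁ_c = 1.97 kg/s

Heat released by hot stream: Q = 0.609 × 1.01 × (190 − 86.3) = 63.785 kJ/s
Energy balance on cold side (adiabatic exchanger): Q = ṁ_c·Cp_c·(T_c,out − T_c,in)
ṁ_c = 63.785 / [2.26 × (50.6 − 36.3)] = 1.9737 kg/s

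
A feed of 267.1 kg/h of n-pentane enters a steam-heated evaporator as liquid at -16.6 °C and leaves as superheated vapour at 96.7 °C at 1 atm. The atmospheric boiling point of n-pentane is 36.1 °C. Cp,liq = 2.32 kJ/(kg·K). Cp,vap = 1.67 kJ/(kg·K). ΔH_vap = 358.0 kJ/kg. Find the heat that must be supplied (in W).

Q = 43100 W

liquid -16.6→36.1 °C: 122.26 kJ/kg
vaporisation at 36.1 °C: 358 kJ/kg
vapour 36.1→96.7 °C: 101.2 kJ/kg
Δh = 122.26 + 358 + 101.2 = 581.47 kJ/kg
Q = ṁ·Δh = 267.1 kg/h × 581.47 kJ/kg = 155310 kJ/h
|Q| = 43.142 kW = 43142 W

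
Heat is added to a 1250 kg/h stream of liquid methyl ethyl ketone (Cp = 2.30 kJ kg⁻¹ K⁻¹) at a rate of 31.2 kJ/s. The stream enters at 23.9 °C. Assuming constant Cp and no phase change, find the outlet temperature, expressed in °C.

T_out = 63.0 °C

Q = 31.2 kJ/s = 112320 kJ/h
ΔT = Q/(ṁ·Cp) = 112320/(1250×2.30) = 39.068 K
T_out = 23.9 + 39.068 = 62.968 °C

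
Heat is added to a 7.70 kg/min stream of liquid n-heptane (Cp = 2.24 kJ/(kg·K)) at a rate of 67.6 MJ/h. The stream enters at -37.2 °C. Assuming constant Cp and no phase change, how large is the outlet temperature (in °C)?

T_out = 28.1 °C

Q = 67.6 MJ/h = 1126.7 kJ/min
ΔT = Q/(ṁ·Cp) = 1126.7/(7.70×2.24) = 65.322 K
T_out = -37.2 + 65.322 = 28.122 °C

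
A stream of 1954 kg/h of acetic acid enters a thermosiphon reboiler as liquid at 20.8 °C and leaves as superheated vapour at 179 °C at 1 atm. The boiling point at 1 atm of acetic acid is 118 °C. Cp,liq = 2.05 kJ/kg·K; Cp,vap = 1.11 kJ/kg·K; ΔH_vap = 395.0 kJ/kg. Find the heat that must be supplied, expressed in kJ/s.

Q = 359 kJ/s

liquid 20.8→118 °C: 199.26 kJ/kg
vaporisation at 118 °C: 395 kJ/kg
vapour 118→179 °C: 67.71 kJ/kg
Δh = 199.26 + 395 + 67.71 = 661.97 kJ/kg
Q = ṁ·Δh = 1954 kg/h × 661.97 kJ/kg = 1.2935e+06 kJ/h
|Q| = 359.3 kW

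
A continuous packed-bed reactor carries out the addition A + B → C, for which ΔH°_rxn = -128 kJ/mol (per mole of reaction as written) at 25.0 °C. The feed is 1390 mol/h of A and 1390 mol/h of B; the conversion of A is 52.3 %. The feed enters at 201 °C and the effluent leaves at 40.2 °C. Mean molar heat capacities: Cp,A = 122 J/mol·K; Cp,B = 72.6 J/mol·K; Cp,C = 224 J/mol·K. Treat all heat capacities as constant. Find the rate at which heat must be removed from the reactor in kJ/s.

Extent of reaction ξ = 0.523 × 1390 = 726.97 mol/h
Reaction term: ξ·ΔH°_rxn = 726.97 × -128 = -93052 kJ/h
Sensible, feed 201→25 °C: -47607 kJ/h
Outlet flows (mol/h): A 663.03, B 663.03, C 726.97
Sensible, products 25→40.2 °C: 4436.4 kJ/h
Q = ΔH = -136220 kJ/h = -37.84 kW
Heat removed = 37.84 kJ/s

Q_out = 37.8 kJ/s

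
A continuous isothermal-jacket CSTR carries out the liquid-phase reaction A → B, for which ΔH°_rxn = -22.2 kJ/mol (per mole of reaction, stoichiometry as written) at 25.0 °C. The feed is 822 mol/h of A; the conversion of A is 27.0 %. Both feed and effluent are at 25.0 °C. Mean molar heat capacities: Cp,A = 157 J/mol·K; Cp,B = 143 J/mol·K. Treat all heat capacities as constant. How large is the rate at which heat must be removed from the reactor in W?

Extent of reaction ξ = 0.270 × 822 = 221.94 mol/h
Reaction term: ξ·ΔH°_rxn = 221.94 × -22.2 = -4927.1 kJ/h
Q = ΔH = -4927.1 kJ/h = -1.3686 kW
Heat removed = 1368.6 W

Q_out = 1370 W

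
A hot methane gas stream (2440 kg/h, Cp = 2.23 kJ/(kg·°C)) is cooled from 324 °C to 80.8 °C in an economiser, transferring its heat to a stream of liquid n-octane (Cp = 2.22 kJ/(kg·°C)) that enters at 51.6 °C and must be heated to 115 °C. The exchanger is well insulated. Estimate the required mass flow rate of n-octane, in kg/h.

ṁ_c = 9400 kg/h

Heat released by hot stream: Q = 2440 × 2.23 × (324 − 80.8) = 1.3233e+06 kJ/h
Energy balance on cold side (adiabatic exchanger): Q = ṁ_c·Cp_c·(T_c,out − T_c,in)
ṁ_c = 1.3233e+06 / [2.22 × (115 − 51.6)] = 9401.9 kg/h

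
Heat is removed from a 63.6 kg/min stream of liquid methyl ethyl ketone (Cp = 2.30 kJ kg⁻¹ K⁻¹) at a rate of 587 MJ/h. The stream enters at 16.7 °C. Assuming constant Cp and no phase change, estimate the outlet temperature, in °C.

T_out = -50.2 °C

Q = 587 MJ/h = 9783.3 kJ/min
ΔT = Q/(ṁ·Cp) = 9783.3/(63.6×2.30) = 66.881 K
T_out = 16.7 − 66.881 = -50.181 °C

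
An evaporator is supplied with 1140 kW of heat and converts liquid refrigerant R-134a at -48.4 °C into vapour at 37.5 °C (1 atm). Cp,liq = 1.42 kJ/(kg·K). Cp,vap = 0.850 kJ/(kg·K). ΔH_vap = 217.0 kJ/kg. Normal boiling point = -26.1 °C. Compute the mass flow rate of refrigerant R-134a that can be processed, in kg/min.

ṁ = 226 kg/min

Δh = 1.42×(-26.1−-48.4) + 217.0 + 0.850×(37.5−-26.1) = 302.73 kJ/kg
Q = 1140 kW = 1140 kJ/s = 68400 kJ/min
ṁ = Q/Δh = 68400 / 302.73 = 225.95 kg/min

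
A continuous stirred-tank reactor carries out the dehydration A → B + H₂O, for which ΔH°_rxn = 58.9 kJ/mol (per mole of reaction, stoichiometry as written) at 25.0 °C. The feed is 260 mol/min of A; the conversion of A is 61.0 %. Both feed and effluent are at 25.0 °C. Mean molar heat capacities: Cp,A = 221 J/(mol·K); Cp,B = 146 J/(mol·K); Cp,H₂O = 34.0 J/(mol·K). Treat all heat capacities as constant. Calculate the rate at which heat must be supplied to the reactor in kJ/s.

Q_in = 156 kJ/s

Extent of reaction ξ = 0.610 × 260 = 158.6 mol/min
Reaction term: ξ·ΔH°_rxn = 158.6 × 58.9 = 9341.5 kJ/min
Q = ΔH = 9341.5 kJ/min = 155.69 kW
Heat supplied = 155.69 kJ/s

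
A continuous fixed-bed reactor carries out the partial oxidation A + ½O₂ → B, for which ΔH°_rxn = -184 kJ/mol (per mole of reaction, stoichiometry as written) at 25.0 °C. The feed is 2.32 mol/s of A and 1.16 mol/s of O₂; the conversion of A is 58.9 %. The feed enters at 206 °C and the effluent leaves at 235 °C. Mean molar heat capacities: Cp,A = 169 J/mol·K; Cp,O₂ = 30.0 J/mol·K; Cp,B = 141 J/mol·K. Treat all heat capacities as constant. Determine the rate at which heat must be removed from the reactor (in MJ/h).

Q_out = 905 MJ/h

Extent of reaction ξ = 0.589 × 2.32 = 1.3665 mol/s
Reaction term: ξ·ΔH°_rxn = 1.3665 × -184 = -251.43 kJ/s
Sensible, feed 206→25 °C: -77.265 kJ/s
Outlet flows (mol/s): A 0.95352, O₂ 0.47676, B 1.3665
Sensible, products 25→235 °C: 77.305 kJ/s
Q = ΔH = -251.39 kJ/s = -251.39 kW
Heat removed = 905.01 MJ/h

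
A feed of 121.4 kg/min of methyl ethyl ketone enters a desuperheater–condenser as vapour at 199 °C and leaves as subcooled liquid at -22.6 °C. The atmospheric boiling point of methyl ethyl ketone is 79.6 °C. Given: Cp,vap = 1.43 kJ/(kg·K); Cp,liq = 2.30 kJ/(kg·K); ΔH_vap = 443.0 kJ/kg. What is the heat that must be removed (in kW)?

Q_c = 1720 kW

vapour 199→79.6 °C: -170.74 kJ/kg
condensation at 79.6 °C: -443 kJ/kg
liquid 79.6→-22.6 °C: -235.06 kJ/kg
Δh = -170.74 + -443 + -235.06 = -848.8 kJ/kg
Q = ṁ·Δh = 121.4 kg/min × -848.8 kJ/kg = -103040 kJ/min
|Q| = 1717.4 kW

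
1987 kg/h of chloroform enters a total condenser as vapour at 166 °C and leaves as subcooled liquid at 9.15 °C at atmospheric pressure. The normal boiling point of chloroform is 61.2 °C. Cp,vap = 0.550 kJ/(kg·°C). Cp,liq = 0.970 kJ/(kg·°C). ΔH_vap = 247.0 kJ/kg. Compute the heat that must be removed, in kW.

vapour 166→61.2 °C: -57.64 kJ/kg
condensation at 61.2 °C: -247 kJ/kg
liquid 61.2→9.15 °C: -50.489 kJ/kg
Δh = -57.64 + -247 + -50.489 = -355.13 kJ/kg
Q = ṁ·Δh = 1987 kg/h × -355.13 kJ/kg = -705640 kJ/h
|Q| = 196.01 kW

Q_c = 196 kW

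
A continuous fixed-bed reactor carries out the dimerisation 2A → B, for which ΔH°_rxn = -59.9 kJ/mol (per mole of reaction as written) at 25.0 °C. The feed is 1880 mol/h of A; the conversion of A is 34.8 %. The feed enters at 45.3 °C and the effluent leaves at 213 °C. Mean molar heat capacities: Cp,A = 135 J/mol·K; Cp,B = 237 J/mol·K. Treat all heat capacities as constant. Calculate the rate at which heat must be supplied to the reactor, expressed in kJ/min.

Q_in = 349 kJ/min

Extent of reaction ξ = 0.348 × 1880 / 2 = 327.12 mol/h
Reaction term: ξ·ΔH°_rxn = 327.12 × -59.9 = -19594 kJ/h
Sensible, feed 45.3→25 °C: -5152.1 kJ/h
Outlet flows (mol/h): A 1225.8, B 327.12
Sensible, products 25→213 °C: 45685 kJ/h
Q = ΔH = 20938 kJ/h = 5.8162 kW
Heat supplied = 348.97 kJ/min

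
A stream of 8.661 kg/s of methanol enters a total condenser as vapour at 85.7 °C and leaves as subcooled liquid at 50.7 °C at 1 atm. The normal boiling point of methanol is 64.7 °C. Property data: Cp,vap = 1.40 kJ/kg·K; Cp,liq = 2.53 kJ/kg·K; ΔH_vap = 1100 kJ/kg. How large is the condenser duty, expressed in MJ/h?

vapour 85.7→64.7 °C: -29.4 kJ/kg
condensation at 64.7 °C: -1100 kJ/kg
liquid 64.7→50.7 °C: -35.42 kJ/kg
Δh = -29.4 + -1100 + -35.42 = -1164.8 kJ/kg
Q = ṁ·Δh = 8.661 kg/s × -1164.8 kJ/kg = -10089 kJ/s
|Q| = 10089 kW = 36319 MJ/h

Q_c = 36300 MJ/h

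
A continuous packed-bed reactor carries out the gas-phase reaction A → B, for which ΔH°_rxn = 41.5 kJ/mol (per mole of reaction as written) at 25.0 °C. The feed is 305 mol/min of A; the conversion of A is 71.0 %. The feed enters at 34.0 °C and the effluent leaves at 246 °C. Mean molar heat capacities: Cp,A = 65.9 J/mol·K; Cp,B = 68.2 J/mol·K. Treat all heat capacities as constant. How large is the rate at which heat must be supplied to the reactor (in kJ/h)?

Extent of reaction ξ = 0.710 × 305 = 216.55 mol/min
Reaction term: ξ·ΔH°_rxn = 216.55 × 41.5 = 8986.8 kJ/min
Sensible, feed 34.0→25 °C: -180.9 kJ/min
Outlet flows (mol/min): A 88.45, B 216.55
Sensible, products 25→246 °C: 4552.1 kJ/min
Q = ΔH = 13358 kJ/min = 222.63 kW
Heat supplied = 801480 kJ/h

Q_in = 801000 kJ/h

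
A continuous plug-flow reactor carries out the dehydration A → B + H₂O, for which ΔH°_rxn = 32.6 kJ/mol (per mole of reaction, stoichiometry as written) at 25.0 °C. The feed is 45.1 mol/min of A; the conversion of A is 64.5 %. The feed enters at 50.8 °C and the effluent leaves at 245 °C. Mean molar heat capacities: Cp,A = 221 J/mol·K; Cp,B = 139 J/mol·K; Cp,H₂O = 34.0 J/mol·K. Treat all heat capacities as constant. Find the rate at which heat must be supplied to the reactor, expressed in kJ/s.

Q_in = 42.9 kJ/s

Extent of reaction ξ = 0.645 × 45.1 = 29.09 mol/min
Reaction term: ξ·ΔH°_rxn = 29.09 × 32.6 = 948.32 kJ/min
Sensible, feed 50.8→25 °C: -257.15 kJ/min
Outlet flows (mol/min): A 16.011, B 29.09, H₂O 29.09
Sensible, products 25→245 °C: 1885.6 kJ/min
Q = ΔH = 2576.7 kJ/min = 42.946 kW
Heat supplied = 42.946 kJ/s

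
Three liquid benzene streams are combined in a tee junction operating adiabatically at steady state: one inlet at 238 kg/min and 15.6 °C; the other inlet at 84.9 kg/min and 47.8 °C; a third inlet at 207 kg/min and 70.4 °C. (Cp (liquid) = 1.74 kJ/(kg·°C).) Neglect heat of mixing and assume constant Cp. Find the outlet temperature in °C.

T_out = 42.2 °C

No heat crosses the boundary, so H_out = H_in.
Σ ṁᵢCp,ᵢTᵢ = 238×1.74×15.6 + 84.9×1.74×47.8 + 207×1.74×70.4 = 38878
Σ ṁᵢCp,ᵢ = 238×1.74 + 84.9×1.74 + 207×1.74 = 922.03
T_out = 38878 / 922.03 = 42.166 °C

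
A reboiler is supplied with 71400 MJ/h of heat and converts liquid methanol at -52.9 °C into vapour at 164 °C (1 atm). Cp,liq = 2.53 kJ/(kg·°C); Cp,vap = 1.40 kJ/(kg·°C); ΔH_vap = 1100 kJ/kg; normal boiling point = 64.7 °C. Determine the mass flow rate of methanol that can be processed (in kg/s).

Δh = 2.53×(64.7−-52.9) + 1100 + 1.40×(164−64.7) = 1536.5 kJ/kg
Q = 71400 MJ/h = 19833 kJ/s = 19833 kJ/s
ṁ = Q/Δh = 19833 / 1536.5 = 12.908 kg/s

ṁ = 12.9 kg/s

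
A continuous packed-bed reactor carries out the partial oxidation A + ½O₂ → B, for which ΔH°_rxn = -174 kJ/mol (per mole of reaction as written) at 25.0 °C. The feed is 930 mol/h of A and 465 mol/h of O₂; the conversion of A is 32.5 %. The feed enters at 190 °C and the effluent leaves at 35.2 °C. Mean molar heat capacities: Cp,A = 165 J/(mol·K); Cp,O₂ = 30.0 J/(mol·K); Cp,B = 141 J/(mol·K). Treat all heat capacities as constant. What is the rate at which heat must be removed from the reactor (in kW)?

Extent of reaction ξ = 0.325 × 930 = 302.25 mol/h
Reaction term: ξ·ΔH°_rxn = 302.25 × -174 = -52592 kJ/h
Sensible, feed 190→25 °C: -27621 kJ/h
Outlet flows (mol/h): A 627.75, O₂ 313.88, B 302.25
Sensible, products 25→35.2 °C: 1587.2 kJ/h
Q = ΔH = -78625 kJ/h = -21.84 kW
Heat removed = 21.84 kW

Q_out = 21.8 kW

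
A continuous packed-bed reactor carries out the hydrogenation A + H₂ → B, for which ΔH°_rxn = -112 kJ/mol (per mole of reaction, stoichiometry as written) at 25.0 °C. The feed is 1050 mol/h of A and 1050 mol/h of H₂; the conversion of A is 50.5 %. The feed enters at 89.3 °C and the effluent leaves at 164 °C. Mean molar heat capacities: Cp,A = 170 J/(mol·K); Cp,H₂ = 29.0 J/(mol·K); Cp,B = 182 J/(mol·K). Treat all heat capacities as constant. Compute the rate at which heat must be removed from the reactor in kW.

Extent of reaction ξ = 0.505 × 1050 = 530.25 mol/h
Reaction term: ξ·ΔH°_rxn = 530.25 × -112 = -59388 kJ/h
Sensible, feed 89.3→25 °C: -13435 kJ/h
Outlet flows (mol/h): A 519.75, H₂ 519.75, B 530.25
Sensible, products 25→164 °C: 27791 kJ/h
Q = ΔH = -45032 kJ/h = -12.509 kW
Heat removed = 12.509 kW

Q_out = 12.5 kW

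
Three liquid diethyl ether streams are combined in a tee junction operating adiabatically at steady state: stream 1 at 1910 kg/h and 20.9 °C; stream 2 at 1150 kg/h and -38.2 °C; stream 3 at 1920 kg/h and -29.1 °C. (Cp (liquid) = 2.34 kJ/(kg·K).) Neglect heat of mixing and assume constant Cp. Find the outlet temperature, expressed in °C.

Energy balance with Q = 0: Σ ṁᵢCp,ᵢ(T_out − Tᵢ) = 0
Σ ṁᵢCp,ᵢTᵢ = 1910×2.34×20.9 + 1150×2.34×-38.2 + 1920×2.34×-29.1 = -140130
Σ ṁᵢCp,ᵢ = 1910×2.34 + 1150×2.34 + 1920×2.34 = 11653
T_out = -140130 / 11653 = -12.025 °C

T_out = -12.0 °C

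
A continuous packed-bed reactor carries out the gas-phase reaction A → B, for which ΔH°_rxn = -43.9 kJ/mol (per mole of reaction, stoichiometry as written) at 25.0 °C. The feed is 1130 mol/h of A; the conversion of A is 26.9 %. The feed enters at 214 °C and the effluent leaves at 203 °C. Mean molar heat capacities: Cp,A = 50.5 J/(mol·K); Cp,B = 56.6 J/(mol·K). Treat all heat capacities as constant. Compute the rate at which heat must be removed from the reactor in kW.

Extent of reaction ξ = 0.269 × 1130 = 303.97 mol/h
Reaction term: ξ·ΔH°_rxn = 303.97 × -43.9 = -13344 kJ/h
Sensible, feed 214→25 °C: -10785 kJ/h
Outlet flows (mol/h): A 826.03, B 303.97
Sensible, products 25→203 °C: 10488 kJ/h
Q = ΔH = -13642 kJ/h = -3.7894 kW
Heat removed = 3.7894 kW

Q_out = 3.79 kW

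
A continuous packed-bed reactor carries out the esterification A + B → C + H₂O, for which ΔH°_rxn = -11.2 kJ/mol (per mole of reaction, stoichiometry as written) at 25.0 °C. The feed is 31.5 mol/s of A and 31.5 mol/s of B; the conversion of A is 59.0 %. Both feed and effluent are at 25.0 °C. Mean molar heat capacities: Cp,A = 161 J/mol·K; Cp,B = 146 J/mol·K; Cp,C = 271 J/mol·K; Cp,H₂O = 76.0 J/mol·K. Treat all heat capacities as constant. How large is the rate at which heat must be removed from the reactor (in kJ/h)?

Q_out = 749000 kJ/h

Extent of reaction ξ = 0.590 × 31.5 = 18.585 mol/s
Reaction term: ξ·ΔH°_rxn = 18.585 × -11.2 = -208.15 kJ/s
Q = ΔH = -208.15 kJ/s = -208.15 kW
Heat removed = 749350 kJ/h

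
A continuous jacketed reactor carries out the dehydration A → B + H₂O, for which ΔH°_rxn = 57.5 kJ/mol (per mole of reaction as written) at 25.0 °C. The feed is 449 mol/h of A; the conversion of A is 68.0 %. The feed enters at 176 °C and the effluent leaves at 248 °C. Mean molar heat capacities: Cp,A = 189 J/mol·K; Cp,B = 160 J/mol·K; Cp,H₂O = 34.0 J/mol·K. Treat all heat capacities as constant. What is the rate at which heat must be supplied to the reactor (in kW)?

Q_in = 6.67 kW

Extent of reaction ξ = 0.680 × 449 = 305.32 mol/h
Reaction term: ξ·ΔH°_rxn = 305.32 × 57.5 = 17556 kJ/h
Sensible, feed 176→25 °C: -12814 kJ/h
Outlet flows (mol/h): A 143.68, B 305.32, H₂O 305.32
Sensible, products 25→248 °C: 19264 kJ/h
Q = ΔH = 24006 kJ/h = 6.6684 kW
Heat supplied = 6.6684 kW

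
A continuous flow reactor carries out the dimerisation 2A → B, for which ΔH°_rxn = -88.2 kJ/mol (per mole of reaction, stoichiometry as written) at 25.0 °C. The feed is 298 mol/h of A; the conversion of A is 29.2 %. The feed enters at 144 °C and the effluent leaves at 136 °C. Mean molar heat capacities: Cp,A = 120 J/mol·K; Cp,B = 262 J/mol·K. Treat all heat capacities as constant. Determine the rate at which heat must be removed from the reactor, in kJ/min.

Extent of reaction ξ = 0.292 × 298 / 2 = 43.508 mol/h
Reaction term: ξ·ΔH°_rxn = 43.508 × -88.2 = -3837.4 kJ/h
Sensible, feed 144→25 °C: -4255.4 kJ/h
Outlet flows (mol/h): A 210.98, B 43.508
Sensible, products 25→136 °C: 4075.6 kJ/h
Q = ΔH = -4017.2 kJ/h = -1.1159 kW
Heat removed = 66.954 kJ/min

Q_out = 67.0 kJ/min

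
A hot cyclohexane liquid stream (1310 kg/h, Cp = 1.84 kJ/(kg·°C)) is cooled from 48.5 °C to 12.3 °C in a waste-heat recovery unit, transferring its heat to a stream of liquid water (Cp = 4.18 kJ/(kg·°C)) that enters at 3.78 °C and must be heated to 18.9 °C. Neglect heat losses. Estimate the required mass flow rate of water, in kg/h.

ṁ_c = 1380 kg/h

Heat released by hot stream: Q = 1310 × 1.84 × (48.5 − 12.3) = 87256 kJ/h
Energy balance on cold side (adiabatic exchanger): Q = ṁ_c·Cp_c·(T_c,out − T_c,in)
ṁ_c = 87256 / [4.18 × (18.9 − 3.78)] = 1380.6 kg/h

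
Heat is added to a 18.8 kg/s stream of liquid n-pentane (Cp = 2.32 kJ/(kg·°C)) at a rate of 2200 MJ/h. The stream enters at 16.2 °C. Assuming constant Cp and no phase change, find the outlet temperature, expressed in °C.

Q = 2200 MJ/h = 611.11 kJ/s
ΔT = Q/(ṁ·Cp) = 611.11/(18.8×2.32) = 14.011 K
T_out = 16.2 + 14.011 = 30.211 °C

T_out = 30.2 °C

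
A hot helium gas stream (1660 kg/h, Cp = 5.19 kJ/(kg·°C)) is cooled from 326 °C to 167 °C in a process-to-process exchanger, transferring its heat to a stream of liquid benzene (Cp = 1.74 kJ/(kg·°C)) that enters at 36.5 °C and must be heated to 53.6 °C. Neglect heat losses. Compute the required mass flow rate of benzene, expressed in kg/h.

Heat released by hot stream: Q = 1660 × 5.19 × (326 − 167) = 1.3698e+06 kJ/h
Energy balance on cold side (adiabatic exchanger): Q = ṁ_c·Cp_c·(T_c,out − T_c,in)
ṁ_c = 1.3698e+06 / [1.74 × (53.6 − 36.5)] = 46039 kg/h

ṁ_c = 46000 kg/h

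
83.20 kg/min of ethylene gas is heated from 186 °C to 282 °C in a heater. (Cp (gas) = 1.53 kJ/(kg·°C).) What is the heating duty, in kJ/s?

Q = ṁ·Cp·ΔT = 83.20 × 1.53 × (282 − 186) = 12220 kJ/min
Converting: 12220 / 60 s = 203.67 kW

Q = 204 kJ/s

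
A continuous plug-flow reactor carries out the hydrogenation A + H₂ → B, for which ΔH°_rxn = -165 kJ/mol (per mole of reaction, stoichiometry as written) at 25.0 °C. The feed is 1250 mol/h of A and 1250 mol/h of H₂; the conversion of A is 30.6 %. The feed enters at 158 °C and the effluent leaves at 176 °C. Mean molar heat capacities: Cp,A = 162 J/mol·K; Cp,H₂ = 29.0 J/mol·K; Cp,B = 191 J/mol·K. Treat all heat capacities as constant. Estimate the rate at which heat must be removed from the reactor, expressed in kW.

Q_out = 16.3 kW

Extent of reaction ξ = 0.306 × 1250 = 382.5 mol/h
Reaction term: ξ·ΔH°_rxn = 382.5 × -165 = -63112 kJ/h
Sensible, feed 158→25 °C: -31754 kJ/h
Outlet flows (mol/h): A 867.5, H₂ 867.5, B 382.5
Sensible, products 25→176 °C: 36051 kJ/h
Q = ΔH = -58815 kJ/h = -16.337 kW
Heat removed = 16.337 kW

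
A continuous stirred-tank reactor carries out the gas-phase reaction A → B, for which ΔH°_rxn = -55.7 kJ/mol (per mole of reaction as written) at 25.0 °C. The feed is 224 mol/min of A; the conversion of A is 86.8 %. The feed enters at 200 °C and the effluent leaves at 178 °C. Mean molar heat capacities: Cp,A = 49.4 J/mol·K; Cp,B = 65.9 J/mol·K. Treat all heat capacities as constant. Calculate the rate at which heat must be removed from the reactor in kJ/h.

Q_out = 635000 kJ/h

Extent of reaction ξ = 0.868 × 224 = 194.43 mol/min
Reaction term: ξ·ΔH°_rxn = 194.43 × -55.7 = -10830 kJ/min
Sensible, feed 200→25 °C: -1936.5 kJ/min
Outlet flows (mol/min): A 29.568, B 194.43
Sensible, products 25→178 °C: 2183.9 kJ/min
Q = ΔH = -10582 kJ/min = -176.37 kW
Heat removed = 634950 kJ/h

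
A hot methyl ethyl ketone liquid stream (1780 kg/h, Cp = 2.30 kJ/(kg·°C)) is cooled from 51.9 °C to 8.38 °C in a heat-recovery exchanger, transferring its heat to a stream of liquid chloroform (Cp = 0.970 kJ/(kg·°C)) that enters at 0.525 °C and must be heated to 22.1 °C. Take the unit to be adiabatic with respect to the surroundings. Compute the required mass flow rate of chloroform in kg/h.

Heat released by hot stream: Q = 1780 × 2.30 × (51.9 − 8.38) = 178170 kJ/h
Energy balance on cold side (adiabatic exchanger): Q = ṁ_c·Cp_c·(T_c,out − T_c,in)
ṁ_c = 178170 / [0.970 × (22.1 − 0.525)] = 8513.6 kg/h

ṁ_c = 8510 kg/h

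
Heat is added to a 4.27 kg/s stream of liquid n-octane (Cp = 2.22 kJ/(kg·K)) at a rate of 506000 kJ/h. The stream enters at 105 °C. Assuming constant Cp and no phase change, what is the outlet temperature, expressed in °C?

Q = 506000 kJ/h = 140.56 kJ/s
ΔT = Q/(ṁ·Cp) = 140.56/(4.27×2.22) = 14.827 K
T_out = 105 + 14.827 = 119.83 °C

T_out = 120 °C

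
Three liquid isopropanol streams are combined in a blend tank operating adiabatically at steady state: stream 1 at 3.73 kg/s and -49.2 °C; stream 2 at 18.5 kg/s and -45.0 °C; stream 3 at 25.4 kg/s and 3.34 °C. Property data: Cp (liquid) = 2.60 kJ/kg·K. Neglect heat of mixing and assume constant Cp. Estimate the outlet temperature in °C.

No heat crosses the boundary, so H_out = H_in.
Σ ṁᵢCp,ᵢTᵢ = 3.73×2.60×-49.2 + 18.5×2.60×-45.0 + 25.4×2.60×3.34 = -2421.1
Σ ṁᵢCp,ᵢ = 3.73×2.60 + 18.5×2.60 + 25.4×2.60 = 123.84
T_out = -2421.1 / 123.84 = -19.55 °C

T_out = -19.6 °C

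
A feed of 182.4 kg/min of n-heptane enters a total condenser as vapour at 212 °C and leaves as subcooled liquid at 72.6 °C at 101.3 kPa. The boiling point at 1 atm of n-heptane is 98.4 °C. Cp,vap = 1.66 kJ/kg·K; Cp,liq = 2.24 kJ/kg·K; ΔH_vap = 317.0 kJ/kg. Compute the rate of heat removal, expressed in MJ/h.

vapour 212→98.4 °C: -188.58 kJ/kg
condensation at 98.4 °C: -317 kJ/kg
liquid 98.4→72.6 °C: -57.792 kJ/kg
Δh = -188.58 + -317 + -57.792 = -563.37 kJ/kg
Q = ṁ·Δh = 182.4 kg/min × -563.37 kJ/kg = -102760 kJ/min
|Q| = 1712.6 kW = 6165.5 MJ/h

Q_c = 6170 MJ/h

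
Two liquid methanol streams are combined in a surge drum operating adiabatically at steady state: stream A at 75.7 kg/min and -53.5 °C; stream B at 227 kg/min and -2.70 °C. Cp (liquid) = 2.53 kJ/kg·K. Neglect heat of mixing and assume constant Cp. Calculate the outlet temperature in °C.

Energy balance with Q = 0: Σ ṁᵢCp,ᵢ(T_out − Tᵢ) = 0
T_out = Σ ṁᵢCp,ᵢTᵢ / Σ ṁᵢCp,ᵢ
      = -11797 / 765.83 = -15.404 °C

T_out = -15.4 °C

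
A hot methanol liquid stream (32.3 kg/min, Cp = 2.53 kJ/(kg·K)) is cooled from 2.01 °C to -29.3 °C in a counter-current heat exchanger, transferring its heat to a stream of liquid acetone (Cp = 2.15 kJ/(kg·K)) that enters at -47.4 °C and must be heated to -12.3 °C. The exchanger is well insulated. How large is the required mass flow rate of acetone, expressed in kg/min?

ṁ_c = 33.9 kg/min

Heat released by hot stream: Q = 32.3 × 2.53 × (2.01 − -29.3) = 2558.6 kJ/min
Energy balance on cold side (adiabatic exchanger): Q = ṁ_c·Cp_c·(T_c,out − T_c,in)
ṁ_c = 2558.6 / [2.15 × (-12.3 − -47.4)] = 33.905 kg/min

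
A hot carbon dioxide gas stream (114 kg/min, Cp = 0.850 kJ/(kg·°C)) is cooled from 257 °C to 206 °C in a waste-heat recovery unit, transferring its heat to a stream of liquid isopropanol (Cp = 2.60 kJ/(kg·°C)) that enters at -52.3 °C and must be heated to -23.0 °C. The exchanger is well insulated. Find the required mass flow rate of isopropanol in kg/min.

Heat released by hot stream: Q = 114 × 0.850 × (257 − 206) = 4941.9 kJ/min
Energy balance on cold side (adiabatic exchanger): Q = ṁ_c·Cp_c·(T_c,out − T_c,in)
ṁ_c = 4941.9 / [2.60 × (-23.0 − -52.3)] = 64.871 kg/min

ṁ_c = 64.9 kg/min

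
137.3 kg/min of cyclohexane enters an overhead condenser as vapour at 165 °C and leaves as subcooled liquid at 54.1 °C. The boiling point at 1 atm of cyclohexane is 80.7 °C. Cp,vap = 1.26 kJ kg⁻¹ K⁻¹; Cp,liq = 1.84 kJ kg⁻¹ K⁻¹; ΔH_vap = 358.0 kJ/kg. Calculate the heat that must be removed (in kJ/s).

vapour 165→80.7 °C: -106.22 kJ/kg
condensation at 80.7 °C: -358 kJ/kg
liquid 80.7→54.1 °C: -48.944 kJ/kg
Δh = -106.22 + -358 + -48.944 = -513.16 kJ/kg
Q = ṁ·Δh = 137.3 kg/min × -513.16 kJ/kg = -70457 kJ/min
|Q| = 1174.3 kW

Q_c = 1170 kJ/s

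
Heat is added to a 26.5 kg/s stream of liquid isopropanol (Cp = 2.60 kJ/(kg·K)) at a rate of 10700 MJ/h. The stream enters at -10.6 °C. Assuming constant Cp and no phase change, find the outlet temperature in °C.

Q = 10700 MJ/h = 2972.2 kJ/s
ΔT = Q/(ṁ·Cp) = 2972.2/(26.5×2.60) = 43.138 K
T_out = -10.6 + 43.138 = 32.538 °C

T_out = 32.5 °C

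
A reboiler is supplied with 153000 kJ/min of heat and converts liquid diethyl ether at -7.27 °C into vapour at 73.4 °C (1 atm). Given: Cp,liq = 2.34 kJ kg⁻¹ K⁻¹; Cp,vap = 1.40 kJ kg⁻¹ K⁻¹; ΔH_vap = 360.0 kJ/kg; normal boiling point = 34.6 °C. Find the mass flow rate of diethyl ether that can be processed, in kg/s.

ṁ = 4.98 kg/s

Δh = 2.34×(34.6−-7.27) + 360.0 + 1.40×(73.4−34.6) = 512.3 kJ/kg
Q = 153000 kJ/min = 2550 kJ/s = 2550 kJ/s
ṁ = Q/Δh = 2550 / 512.3 = 4.9776 kg/s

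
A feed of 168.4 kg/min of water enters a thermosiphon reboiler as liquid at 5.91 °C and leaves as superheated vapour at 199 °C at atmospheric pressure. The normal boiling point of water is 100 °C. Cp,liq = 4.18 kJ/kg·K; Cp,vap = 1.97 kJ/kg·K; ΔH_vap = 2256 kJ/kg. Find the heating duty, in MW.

liquid 5.91→100 °C: 393.3 kJ/kg
vaporisation at 100 °C: 2256 kJ/kg
vapour 100→199 °C: 195.03 kJ/kg
Δh = 393.3 + 2256 + 195.03 = 2844.3 kJ/kg
Q = ṁ·Δh = 168.4 kg/min × 2844.3 kJ/kg = 478980 kJ/min
|Q| = 7983.1 kW = 7.9831 MW

Q = 7.98 MW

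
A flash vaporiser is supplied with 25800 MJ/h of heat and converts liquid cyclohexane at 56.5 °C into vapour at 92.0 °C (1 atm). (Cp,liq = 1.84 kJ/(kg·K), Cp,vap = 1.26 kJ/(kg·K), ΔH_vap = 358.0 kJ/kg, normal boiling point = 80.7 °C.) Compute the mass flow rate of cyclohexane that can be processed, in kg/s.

ṁ = 17.2 kg/s

Δh = 1.84×(80.7−56.5) + 358.0 + 1.26×(92.0−80.7) = 416.77 kJ/kg
Q = 25800 MJ/h = 7166.7 kJ/s = 7166.7 kJ/s
ṁ = Q/Δh = 7166.7 / 416.77 = 17.196 kg/s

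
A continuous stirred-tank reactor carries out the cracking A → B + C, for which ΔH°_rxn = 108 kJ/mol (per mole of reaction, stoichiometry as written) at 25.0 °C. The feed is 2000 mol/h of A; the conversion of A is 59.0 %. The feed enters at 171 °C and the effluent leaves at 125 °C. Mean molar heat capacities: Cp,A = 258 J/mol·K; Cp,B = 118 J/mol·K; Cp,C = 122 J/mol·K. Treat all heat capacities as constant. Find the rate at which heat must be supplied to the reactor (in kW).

Q_in = 28.2 kW

Extent of reaction ξ = 0.590 × 2000 = 1180 mol/h
Reaction term: ξ·ΔH°_rxn = 1180 × 108 = 127440 kJ/h
Sensible, feed 171→25 °C: -75336 kJ/h
Outlet flows (mol/h): A 820, B 1180, C 1180
Sensible, products 25→125 °C: 49476 kJ/h
Q = ΔH = 101580 kJ/h = 28.217 kW
Heat supplied = 28.217 kW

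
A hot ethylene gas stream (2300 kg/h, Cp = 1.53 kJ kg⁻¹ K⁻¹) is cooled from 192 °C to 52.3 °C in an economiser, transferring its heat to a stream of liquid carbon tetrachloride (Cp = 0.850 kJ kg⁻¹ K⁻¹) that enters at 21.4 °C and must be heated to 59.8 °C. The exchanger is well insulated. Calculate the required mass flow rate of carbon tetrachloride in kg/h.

ṁ_c = 15100 kg/h

Heat released by hot stream: Q = 2300 × 1.53 × (192 − 52.3) = 491600 kJ/h
Energy balance on cold side (adiabatic exchanger): Q = ṁ_c·Cp_c·(T_c,out − T_c,in)
ṁ_c = 491600 / [0.850 × (59.8 − 21.4)] = 15061 kg/h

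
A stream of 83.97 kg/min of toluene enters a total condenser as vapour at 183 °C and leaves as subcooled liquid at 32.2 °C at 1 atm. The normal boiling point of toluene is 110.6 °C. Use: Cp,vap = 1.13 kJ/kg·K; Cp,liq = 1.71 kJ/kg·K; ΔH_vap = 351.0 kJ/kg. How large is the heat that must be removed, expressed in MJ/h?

vapour 183→110.6 °C: -81.812 kJ/kg
condensation at 110.6 °C: -351 kJ/kg
liquid 110.6→32.2 °C: -134.06 kJ/kg
Δh = -81.812 + -351 + -134.06 = -566.88 kJ/kg
Q = ṁ·Δh = 83.97 kg/min × -566.88 kJ/kg = -47601 kJ/min
|Q| = 793.34 kW = 2856 MJ/h

Q_c = 2860 MJ/h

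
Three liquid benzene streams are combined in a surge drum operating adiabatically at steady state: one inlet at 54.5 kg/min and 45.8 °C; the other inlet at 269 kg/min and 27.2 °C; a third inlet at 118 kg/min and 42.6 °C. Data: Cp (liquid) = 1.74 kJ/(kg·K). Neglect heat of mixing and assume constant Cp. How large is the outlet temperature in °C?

T_out = 33.6 °C

Energy balance with Q = 0: Σ ṁᵢCp,ᵢ(T_out − Tᵢ) = 0
T_out = Σ ṁᵢCp,ᵢTᵢ / Σ ṁᵢCp,ᵢ
      = 25821 / 768.21 = 33.612 °C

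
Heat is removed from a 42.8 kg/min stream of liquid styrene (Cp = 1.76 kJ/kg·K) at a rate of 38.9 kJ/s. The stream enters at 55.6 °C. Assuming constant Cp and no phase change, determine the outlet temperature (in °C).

T_out = 24.6 °C

Q = 38.9 kJ/s = 2334 kJ/min
ΔT = Q/(ṁ·Cp) = 2334/(42.8×1.76) = 30.984 K
T_out = 55.6 − 30.984 = 24.616 °C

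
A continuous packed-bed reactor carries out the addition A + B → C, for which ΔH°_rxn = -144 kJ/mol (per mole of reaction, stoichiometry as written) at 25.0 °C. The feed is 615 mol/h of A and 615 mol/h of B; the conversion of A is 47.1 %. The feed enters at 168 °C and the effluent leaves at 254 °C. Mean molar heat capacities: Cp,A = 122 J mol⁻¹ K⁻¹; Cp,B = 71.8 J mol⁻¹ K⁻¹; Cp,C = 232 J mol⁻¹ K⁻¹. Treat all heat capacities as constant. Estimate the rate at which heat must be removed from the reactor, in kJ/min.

Q_out = 482 kJ/min

Extent of reaction ξ = 0.471 × 615 = 289.66 mol/h
Reaction term: ξ·ΔH°_rxn = 289.66 × -144 = -41712 kJ/h
Sensible, feed 168→25 °C: -17044 kJ/h
Outlet flows (mol/h): A 325.34, B 325.34, C 289.66
Sensible, products 25→254 °C: 29828 kJ/h
Q = ΔH = -28928 kJ/h = -8.0355 kW
Heat removed = 482.13 kJ/min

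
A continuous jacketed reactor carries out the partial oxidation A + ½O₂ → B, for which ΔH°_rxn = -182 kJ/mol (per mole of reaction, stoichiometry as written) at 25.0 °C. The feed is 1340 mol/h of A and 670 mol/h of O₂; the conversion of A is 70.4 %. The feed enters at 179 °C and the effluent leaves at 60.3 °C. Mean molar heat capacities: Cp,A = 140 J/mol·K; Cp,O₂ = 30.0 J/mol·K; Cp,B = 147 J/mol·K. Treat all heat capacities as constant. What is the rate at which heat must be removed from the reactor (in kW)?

Extent of reaction ξ = 0.704 × 1340 = 943.36 mol/h
Reaction term: ξ·ΔH°_rxn = 943.36 × -182 = -171690 kJ/h
Sensible, feed 179→25 °C: -31986 kJ/h
Outlet flows (mol/h): A 396.64, O₂ 198.32, B 943.36
Sensible, products 25→60.3 °C: 7065.4 kJ/h
Q = ΔH = -196610 kJ/h = -54.614 kW
Heat removed = 54.614 kW

Q_out = 54.6 kW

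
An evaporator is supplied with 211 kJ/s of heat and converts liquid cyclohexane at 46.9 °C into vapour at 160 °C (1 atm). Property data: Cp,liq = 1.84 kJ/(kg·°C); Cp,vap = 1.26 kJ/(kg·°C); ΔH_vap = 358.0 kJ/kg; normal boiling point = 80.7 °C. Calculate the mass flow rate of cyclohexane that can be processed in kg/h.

Δh = 1.84×(80.7−46.9) + 358.0 + 1.26×(160−80.7) = 520.11 kJ/kg
Q = 211 kJ/s = 211 kJ/s = 759600 kJ/h
ṁ = Q/Δh = 759600 / 520.11 = 1460.5 kg/h

ṁ = 1460 kg/h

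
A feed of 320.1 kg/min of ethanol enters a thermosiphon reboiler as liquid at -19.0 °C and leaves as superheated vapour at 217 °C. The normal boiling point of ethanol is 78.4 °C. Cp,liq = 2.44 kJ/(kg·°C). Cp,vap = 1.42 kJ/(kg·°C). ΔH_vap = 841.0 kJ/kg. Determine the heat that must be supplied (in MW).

Q = 6.80 MW

liquid -19.0→78.4 °C: 237.66 kJ/kg
vaporisation at 78.4 °C: 841 kJ/kg
vapour 78.4→217 °C: 196.81 kJ/kg
Δh = 237.66 + 841 + 196.81 = 1275.5 kJ/kg
Q = ṁ·Δh = 320.1 kg/min × 1275.5 kJ/kg = 408280 kJ/min
|Q| = 6804.6 kW = 6.8046 MW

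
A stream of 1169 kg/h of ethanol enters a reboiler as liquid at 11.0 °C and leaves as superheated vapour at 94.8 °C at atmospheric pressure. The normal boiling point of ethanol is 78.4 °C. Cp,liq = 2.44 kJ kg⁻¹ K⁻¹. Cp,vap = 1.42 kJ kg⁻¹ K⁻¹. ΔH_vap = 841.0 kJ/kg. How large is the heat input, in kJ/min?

liquid 11.0→78.4 °C: 164.46 kJ/kg
vaporisation at 78.4 °C: 841 kJ/kg
vapour 78.4→94.8 °C: 23.288 kJ/kg
Δh = 164.46 + 841 + 23.288 = 1028.7 kJ/kg
Q = ṁ·Δh = 1169 kg/h × 1028.7 kJ/kg = 1.2026e+06 kJ/h
|Q| = 334.06 kW = 20043 kJ/min

Q = 20000 kJ/min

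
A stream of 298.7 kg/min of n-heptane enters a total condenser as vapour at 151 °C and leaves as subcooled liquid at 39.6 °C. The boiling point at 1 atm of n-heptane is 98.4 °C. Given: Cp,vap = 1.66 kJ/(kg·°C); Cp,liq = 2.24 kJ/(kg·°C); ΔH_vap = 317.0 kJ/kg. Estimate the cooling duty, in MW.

vapour 151→98.4 °C: -87.316 kJ/kg
condensation at 98.4 °C: -317 kJ/kg
liquid 98.4→39.6 °C: -131.71 kJ/kg
Δh = -87.316 + -317 + -131.71 = -536.03 kJ/kg
Q = ṁ·Δh = 298.7 kg/min × -536.03 kJ/kg = -160110 kJ/min
|Q| = 2668.5 kW = 2.6685 MW

Q_c = 2.67 MW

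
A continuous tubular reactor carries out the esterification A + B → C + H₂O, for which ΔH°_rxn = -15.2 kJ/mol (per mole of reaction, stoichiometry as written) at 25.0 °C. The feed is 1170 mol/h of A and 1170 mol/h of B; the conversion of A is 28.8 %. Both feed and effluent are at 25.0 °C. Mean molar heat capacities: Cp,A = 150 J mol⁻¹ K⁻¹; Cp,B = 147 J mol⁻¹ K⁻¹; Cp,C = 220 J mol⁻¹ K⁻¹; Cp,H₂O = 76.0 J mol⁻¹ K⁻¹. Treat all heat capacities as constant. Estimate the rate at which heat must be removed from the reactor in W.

Extent of reaction ξ = 0.288 × 1170 = 336.96 mol/h
Reaction term: ξ·ΔH°_rxn = 336.96 × -15.2 = -5121.8 kJ/h
Q = ΔH = -5121.8 kJ/h = -1.4227 kW
Heat removed = 1422.7 W

Q_out = 1420 W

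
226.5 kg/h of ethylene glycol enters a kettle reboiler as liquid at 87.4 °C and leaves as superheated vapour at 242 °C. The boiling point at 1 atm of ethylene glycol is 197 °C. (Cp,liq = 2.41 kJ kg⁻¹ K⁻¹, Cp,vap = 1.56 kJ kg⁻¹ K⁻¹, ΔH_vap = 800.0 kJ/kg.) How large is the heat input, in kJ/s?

Q = 71.4 kJ/s

liquid 87.4→197 °C: 264.14 kJ/kg
vaporisation at 197 °C: 800 kJ/kg
vapour 197→242 °C: 70.2 kJ/kg
Δh = 264.14 + 800 + 70.2 = 1134.3 kJ/kg
Q = ṁ·Δh = 226.5 kg/h × 1134.3 kJ/kg = 256930 kJ/h
|Q| = 71.369 kW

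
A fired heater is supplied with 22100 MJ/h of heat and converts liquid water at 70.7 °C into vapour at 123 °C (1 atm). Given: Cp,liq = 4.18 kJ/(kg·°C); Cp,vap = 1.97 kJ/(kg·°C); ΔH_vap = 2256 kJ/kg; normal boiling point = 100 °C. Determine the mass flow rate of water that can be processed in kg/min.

Δh = 4.18×(100−70.7) + 2256 + 1.97×(123−100) = 2423.8 kJ/kg
Q = 22100 MJ/h = 6138.9 kJ/s = 368330 kJ/min
ṁ = Q/Δh = 368330 / 2423.8 = 151.97 kg/min

ṁ = 152 kg/min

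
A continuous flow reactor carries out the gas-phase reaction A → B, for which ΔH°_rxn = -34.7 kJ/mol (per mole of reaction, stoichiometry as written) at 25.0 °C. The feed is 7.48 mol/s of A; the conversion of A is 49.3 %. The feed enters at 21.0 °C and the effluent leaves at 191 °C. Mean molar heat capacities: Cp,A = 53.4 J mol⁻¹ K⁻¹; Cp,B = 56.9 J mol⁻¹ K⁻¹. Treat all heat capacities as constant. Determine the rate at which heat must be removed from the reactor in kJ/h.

Q_out = 208000 kJ/h

Extent of reaction ξ = 0.493 × 7.48 = 3.6876 mol/s
Reaction term: ξ·ΔH°_rxn = 3.6876 × -34.7 = -127.96 kJ/s
Sensible, feed 21.0→25 °C: 1.5977 kJ/s
Outlet flows (mol/s): A 3.7924, B 3.6876
Sensible, products 25→191 °C: 68.448 kJ/s
Q = ΔH = -57.915 kJ/s = -57.915 kW
Heat removed = 208490 kJ/h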